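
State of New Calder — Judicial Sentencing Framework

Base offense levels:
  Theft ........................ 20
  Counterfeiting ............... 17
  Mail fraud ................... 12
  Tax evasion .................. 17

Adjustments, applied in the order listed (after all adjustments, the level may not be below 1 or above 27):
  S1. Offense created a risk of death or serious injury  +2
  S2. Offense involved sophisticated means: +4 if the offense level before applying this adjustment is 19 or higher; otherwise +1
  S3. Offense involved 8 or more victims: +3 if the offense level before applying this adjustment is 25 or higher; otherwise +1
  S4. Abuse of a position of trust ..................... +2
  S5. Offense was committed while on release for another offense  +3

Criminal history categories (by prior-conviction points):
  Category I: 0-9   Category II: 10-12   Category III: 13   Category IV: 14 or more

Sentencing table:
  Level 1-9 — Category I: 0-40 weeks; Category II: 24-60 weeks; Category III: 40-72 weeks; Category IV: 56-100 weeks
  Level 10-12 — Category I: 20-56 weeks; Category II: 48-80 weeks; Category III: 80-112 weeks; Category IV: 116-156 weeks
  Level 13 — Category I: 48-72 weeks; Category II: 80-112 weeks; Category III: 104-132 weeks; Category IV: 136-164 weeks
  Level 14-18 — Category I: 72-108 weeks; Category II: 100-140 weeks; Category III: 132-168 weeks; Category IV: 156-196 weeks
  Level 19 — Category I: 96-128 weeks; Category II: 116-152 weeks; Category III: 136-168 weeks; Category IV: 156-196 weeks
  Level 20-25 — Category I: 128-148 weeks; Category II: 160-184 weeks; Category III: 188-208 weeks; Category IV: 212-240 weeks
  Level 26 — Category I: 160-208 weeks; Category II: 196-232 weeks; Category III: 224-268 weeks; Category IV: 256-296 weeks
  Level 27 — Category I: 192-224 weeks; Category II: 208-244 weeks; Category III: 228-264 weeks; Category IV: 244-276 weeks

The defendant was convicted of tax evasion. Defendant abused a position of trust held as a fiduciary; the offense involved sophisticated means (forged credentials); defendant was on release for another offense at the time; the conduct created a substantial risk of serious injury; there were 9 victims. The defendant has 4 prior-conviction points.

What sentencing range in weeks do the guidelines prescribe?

Base offense level for tax evasion: 17.
S1 applies: 17 + 2 = 19.
S2 applies (level before this adjustment is 19 ≥ 19, so +4): 19 + 4 = 23.
S3 applies (level before this adjustment is 23 < 25, so +1): 23 + 1 = 24.
S4 applies: 24 + 2 = 26.
S5 applies: 26 + 3 = 29.
Level 29 exceeds the maximum of 27; capped at 27.
Final offense level: 27.
Criminal history: 4 prior points → Category I (0-9).
Level 27 falls in the 27 band.
Grid: Level 27 × Category I = 192-224 weeks.

192-224 weeks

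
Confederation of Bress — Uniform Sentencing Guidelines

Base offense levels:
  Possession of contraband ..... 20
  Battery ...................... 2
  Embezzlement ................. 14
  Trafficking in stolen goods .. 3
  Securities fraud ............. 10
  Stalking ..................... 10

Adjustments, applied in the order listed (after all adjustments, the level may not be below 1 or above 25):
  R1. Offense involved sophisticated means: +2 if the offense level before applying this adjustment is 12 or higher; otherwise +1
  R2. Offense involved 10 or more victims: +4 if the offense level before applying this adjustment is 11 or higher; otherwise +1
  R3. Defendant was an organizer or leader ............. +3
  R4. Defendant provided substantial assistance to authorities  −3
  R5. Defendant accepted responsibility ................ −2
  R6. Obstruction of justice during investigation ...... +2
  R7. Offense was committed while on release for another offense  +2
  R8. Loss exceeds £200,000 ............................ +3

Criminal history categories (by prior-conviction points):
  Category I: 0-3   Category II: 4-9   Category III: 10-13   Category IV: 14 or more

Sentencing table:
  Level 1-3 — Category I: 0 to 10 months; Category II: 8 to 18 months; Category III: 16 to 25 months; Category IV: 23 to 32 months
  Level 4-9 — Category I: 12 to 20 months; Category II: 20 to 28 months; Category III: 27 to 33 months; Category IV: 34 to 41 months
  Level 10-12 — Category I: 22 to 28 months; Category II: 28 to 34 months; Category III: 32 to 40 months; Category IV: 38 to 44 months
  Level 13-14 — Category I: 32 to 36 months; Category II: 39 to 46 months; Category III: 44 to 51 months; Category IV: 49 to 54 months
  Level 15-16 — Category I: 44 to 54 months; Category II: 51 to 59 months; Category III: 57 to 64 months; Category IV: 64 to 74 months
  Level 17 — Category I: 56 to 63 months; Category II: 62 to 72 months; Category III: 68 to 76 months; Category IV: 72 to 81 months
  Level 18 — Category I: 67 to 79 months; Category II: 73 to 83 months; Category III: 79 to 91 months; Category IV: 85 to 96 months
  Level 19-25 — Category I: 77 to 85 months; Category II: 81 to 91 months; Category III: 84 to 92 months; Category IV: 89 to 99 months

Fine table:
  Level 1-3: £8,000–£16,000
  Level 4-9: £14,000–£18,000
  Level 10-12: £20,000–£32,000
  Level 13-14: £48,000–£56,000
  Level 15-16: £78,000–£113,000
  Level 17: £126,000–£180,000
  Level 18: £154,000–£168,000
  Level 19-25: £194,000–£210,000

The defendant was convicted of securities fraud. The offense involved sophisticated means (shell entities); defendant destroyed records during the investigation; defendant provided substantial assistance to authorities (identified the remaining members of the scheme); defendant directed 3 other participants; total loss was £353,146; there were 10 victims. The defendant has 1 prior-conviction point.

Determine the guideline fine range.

£194,000–£210,000

Base offense level for securities fraud: 10.
R1 applies (level before this adjustment is 10 < 12, so +1): 10 + 1 = 11.
R2 applies (level before this adjustment is 11 ≥ 11, so +4): 11 + 4 = 15.
R3 applies: 15 + 3 = 18.
R4 applies: 18 − 3 = 15.
R6 applies: 15 + 2 = 17.
R8 applies: 17 + 3 = 20.
Final offense level: 20.
Level 20 falls in the 19-25 band.
Fine table: Level 19-25 → £194,000–£210,000.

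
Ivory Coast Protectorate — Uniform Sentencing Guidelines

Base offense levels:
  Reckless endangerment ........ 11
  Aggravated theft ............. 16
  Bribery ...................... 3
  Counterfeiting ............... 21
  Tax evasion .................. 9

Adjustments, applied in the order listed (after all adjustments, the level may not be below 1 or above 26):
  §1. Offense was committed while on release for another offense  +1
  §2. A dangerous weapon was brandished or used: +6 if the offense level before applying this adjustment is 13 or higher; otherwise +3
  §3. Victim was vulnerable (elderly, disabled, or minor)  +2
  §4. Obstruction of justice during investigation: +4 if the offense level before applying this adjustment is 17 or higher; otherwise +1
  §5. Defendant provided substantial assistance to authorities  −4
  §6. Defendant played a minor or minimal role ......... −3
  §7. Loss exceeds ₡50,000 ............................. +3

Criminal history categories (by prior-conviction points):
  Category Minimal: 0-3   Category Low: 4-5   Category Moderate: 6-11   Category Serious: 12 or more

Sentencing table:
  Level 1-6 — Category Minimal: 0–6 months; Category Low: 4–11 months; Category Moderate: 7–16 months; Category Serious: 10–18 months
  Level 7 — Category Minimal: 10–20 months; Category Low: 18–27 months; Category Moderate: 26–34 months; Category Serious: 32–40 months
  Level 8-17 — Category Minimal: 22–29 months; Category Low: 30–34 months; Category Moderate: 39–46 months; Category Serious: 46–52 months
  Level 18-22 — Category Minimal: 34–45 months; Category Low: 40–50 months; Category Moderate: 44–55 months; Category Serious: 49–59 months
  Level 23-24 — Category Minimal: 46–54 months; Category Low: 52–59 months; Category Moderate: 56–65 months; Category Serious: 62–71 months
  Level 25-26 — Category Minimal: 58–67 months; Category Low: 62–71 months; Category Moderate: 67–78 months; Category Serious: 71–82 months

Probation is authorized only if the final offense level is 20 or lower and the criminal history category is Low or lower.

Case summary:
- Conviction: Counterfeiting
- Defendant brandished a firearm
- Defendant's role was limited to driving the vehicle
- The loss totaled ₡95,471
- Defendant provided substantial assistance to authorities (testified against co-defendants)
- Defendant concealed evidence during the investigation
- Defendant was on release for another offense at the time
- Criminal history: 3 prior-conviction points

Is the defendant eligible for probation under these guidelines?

Base offense level for counterfeiting: 21.
§1 applies: 21 + 1 = 22.
§2 applies (level before this adjustment is 22 ≥ 13, so +6): 22 + 6 = 28.
§4 applies (level before this adjustment is 28 ≥ 17, so +4): 28 + 4 = 32.
§5 applies: 32 − 4 = 28.
§6 applies: 28 − 3 = 25.
§7 applies: 25 + 3 = 28.
Level 28 exceeds the maximum of 26; capped at 26.
Final offense level: 26.
Criminal history: 3 prior points → Category Minimal (0-3).
Level 26 falls in the 25-26 band.
Grid: Level 25-26 × Category Minimal = 58-67 months.
Probation check: level 26 > 20 and category Minimal ≤ Low → not eligible.

No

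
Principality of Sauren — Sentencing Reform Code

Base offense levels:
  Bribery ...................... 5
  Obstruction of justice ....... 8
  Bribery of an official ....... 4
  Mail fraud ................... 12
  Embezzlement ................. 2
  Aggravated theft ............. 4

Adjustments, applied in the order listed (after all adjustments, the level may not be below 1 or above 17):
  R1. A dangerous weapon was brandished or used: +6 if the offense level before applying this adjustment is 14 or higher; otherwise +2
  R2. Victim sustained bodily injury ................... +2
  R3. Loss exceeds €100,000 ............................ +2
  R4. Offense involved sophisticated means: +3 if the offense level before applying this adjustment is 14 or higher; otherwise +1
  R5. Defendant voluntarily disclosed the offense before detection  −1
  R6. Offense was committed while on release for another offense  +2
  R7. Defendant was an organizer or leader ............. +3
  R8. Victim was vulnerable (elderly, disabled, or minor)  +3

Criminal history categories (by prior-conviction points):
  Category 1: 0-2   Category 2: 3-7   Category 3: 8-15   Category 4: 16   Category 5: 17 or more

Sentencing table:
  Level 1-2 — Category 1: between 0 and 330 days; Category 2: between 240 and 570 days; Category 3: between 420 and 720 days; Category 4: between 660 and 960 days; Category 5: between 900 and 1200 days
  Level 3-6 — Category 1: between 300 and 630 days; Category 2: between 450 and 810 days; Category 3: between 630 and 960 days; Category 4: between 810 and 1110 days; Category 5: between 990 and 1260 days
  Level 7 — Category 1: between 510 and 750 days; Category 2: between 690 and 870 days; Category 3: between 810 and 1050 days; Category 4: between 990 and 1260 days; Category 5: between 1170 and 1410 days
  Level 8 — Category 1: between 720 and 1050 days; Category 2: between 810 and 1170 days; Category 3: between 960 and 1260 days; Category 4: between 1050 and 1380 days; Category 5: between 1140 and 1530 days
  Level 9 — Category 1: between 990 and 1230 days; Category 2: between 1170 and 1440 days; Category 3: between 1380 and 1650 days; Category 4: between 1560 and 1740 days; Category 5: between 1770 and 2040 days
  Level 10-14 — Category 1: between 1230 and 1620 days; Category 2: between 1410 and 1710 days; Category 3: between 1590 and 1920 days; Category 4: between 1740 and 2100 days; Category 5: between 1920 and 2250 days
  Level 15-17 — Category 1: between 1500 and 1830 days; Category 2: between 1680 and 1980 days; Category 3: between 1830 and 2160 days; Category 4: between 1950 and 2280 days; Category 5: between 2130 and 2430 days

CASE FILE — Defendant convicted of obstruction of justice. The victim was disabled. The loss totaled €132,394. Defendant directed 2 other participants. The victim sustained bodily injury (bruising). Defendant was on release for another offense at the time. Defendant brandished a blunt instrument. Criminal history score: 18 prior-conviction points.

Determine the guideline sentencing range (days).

2130-2430 days

Base offense level for obstruction of justice: 8.
R1 applies (level before this adjustment is 8 < 14, so +2): 8 + 2 = 10.
R2 applies: 10 + 2 = 12.
R3 applies: 12 + 2 = 14.
R4 does not apply.
R5 does not apply.
R6 applies: 14 + 2 = 16.
R7 applies: 16 + 3 = 19.
R8 applies: 19 + 3 = 22.
Level 22 exceeds the maximum of 17; capped at 17.
Final offense level: 17.
Criminal history: 18 prior points → Category 5 (17+).
Level 17 falls in the 15-17 band.
Grid: Level 15-17 × Category 5 = 2130-2430 days.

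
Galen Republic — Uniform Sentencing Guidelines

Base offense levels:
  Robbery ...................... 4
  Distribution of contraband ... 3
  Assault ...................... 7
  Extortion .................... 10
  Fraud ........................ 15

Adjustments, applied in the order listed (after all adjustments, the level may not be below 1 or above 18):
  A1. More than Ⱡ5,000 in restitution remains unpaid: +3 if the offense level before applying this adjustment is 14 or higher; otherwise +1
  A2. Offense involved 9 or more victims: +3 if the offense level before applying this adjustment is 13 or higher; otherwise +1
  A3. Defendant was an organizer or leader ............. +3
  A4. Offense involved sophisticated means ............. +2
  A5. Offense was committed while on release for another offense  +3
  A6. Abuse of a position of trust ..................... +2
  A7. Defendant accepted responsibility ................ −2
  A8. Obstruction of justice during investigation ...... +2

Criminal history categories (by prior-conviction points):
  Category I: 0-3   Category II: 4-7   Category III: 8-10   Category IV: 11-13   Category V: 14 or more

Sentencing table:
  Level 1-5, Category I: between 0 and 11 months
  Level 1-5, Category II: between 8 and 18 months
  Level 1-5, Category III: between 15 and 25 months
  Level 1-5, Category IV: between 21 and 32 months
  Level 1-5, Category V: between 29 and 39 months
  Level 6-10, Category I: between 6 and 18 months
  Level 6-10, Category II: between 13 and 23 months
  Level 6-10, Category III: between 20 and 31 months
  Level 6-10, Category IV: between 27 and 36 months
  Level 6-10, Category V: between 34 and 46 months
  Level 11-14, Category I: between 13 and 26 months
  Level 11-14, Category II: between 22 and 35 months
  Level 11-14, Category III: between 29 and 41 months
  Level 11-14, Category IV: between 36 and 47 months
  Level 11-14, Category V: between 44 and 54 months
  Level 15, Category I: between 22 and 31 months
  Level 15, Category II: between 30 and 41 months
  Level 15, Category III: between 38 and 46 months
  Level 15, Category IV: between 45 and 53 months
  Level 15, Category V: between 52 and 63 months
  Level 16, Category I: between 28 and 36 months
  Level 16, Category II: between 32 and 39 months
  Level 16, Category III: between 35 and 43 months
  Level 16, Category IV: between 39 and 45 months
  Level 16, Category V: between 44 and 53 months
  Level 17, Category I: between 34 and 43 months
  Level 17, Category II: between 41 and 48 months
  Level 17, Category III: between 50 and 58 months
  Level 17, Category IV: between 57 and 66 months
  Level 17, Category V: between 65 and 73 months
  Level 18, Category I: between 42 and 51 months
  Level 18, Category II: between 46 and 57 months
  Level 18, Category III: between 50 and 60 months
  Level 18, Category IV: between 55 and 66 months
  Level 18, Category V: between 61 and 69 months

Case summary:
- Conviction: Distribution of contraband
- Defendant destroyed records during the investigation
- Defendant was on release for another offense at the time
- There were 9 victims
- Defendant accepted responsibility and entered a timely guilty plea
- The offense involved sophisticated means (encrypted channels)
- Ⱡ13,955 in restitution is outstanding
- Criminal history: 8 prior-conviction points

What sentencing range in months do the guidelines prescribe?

Base offense level for distribution of contraband: 3.
A1 applies (level before this adjustment is 3 < 14, so +1): 3 + 1 = 4.
A2 applies (level before this adjustment is 4 < 13, so +1): 4 + 1 = 5.
A3 does not apply.
A4 applies: 5 + 2 = 7.
A5 applies: 7 + 3 = 10.
A6 does not apply.
A7 applies: 10 − 2 = 8.
A8 applies: 8 + 2 = 10.
Final offense level: 10.
Criminal history: 8 prior points → Category III (8-10).
Level 10 falls in the 6-10 band.
Grid: Level 6-10 × Category III = 20-31 months.

20-31 months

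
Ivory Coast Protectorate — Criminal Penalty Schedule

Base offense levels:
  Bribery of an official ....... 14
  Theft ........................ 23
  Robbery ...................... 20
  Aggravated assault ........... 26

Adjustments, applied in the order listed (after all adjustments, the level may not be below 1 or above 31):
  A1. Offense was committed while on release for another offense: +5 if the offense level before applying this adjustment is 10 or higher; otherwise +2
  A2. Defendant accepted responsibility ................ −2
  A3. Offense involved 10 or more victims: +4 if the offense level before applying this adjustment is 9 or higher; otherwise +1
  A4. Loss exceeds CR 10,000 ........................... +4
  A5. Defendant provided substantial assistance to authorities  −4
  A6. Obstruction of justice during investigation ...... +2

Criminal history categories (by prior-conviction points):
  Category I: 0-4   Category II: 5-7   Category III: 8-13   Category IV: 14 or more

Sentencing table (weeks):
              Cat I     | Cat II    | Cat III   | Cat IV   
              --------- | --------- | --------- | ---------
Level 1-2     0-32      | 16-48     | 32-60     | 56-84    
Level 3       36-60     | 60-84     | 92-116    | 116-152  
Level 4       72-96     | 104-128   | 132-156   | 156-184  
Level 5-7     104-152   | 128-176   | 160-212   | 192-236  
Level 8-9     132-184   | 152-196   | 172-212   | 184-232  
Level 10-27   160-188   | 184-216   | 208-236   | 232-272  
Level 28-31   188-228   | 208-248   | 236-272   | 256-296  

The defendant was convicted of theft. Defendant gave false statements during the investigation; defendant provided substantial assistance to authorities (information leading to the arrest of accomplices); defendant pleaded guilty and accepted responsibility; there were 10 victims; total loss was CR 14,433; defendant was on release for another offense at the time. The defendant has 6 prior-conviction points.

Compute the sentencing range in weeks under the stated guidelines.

208-248 weeks

Base offense level for theft: 23.
A1 applies (level before this adjustment is 23 ≥ 10, so +5): 23 + 5 = 28.
A2 applies: 28 − 2 = 26.
A3 applies (level before this adjustment is 26 ≥ 9, so +4): 26 + 4 = 30.
A4 applies: 30 + 4 = 34.
A5 applies: 34 − 4 = 30.
A6 applies: 30 + 2 = 32.
Level 32 exceeds the maximum of 31; capped at 31.
Final offense level: 31.
Criminal history: 6 prior points → Category II (5-7).
Level 31 falls in the 28-31 band.
Grid: Level 28-31 × Category II = 208-248 weeks.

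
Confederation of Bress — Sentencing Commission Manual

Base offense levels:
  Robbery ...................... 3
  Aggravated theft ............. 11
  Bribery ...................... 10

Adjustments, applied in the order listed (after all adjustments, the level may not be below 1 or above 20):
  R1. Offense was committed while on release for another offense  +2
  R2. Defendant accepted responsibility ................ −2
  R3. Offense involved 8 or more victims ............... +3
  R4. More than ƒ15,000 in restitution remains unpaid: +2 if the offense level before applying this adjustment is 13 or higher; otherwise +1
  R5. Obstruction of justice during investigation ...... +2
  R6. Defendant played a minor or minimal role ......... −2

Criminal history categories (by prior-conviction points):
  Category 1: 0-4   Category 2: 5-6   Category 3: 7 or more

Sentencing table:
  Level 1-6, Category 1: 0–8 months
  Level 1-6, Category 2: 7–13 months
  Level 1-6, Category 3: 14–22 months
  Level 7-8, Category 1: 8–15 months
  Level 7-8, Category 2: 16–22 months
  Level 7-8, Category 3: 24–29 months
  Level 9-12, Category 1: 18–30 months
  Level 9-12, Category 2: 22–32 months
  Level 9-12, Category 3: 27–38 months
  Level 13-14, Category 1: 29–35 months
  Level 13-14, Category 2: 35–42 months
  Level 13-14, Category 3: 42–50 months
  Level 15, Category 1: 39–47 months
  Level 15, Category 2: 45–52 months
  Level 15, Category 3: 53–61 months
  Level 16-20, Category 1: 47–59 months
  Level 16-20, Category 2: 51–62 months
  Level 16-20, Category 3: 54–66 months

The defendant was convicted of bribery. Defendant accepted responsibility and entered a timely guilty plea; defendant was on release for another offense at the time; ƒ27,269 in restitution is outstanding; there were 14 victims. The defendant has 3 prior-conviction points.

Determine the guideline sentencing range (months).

Base offense level for bribery: 10.
R1 applies: 10 + 2 = 12.
R2 applies: 12 − 2 = 10.
R3 applies: 10 + 3 = 13.
R4 applies (level before this adjustment is 13 ≥ 13, so +2): 13 + 2 = 15.
R6 does not apply.
Final offense level: 15.
Criminal history: 3 prior points → Category 1 (0-4).
Level 15 falls in the 15 band.
Grid: Level 15 × Category 1 = 39-47 months.

39-47 months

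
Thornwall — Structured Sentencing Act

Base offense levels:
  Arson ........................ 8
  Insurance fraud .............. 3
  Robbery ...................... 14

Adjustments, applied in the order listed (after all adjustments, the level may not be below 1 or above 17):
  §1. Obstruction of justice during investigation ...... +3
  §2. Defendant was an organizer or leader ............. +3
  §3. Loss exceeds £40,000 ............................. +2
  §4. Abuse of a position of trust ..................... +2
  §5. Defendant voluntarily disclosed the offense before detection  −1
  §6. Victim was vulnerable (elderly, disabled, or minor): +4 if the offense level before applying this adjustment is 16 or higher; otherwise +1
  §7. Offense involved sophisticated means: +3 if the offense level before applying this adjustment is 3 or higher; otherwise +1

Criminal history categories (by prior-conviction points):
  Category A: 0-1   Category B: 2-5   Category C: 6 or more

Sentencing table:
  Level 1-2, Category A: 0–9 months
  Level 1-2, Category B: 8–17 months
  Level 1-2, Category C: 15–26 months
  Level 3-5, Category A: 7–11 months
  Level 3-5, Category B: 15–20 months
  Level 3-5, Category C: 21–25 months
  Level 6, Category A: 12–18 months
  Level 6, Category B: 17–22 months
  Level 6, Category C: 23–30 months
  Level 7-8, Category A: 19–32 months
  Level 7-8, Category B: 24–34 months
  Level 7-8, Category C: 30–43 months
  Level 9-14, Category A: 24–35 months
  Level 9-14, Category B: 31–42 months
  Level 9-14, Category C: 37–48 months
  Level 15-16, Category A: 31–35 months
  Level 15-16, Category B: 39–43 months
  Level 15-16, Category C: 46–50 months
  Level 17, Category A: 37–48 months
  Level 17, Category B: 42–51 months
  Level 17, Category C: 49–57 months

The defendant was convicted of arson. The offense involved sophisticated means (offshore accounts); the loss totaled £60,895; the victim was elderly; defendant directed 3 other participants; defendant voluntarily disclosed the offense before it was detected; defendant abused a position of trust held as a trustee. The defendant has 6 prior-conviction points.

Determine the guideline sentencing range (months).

49-57 months

Base offense level for arson: 8.
§1 does not apply.
§2 applies: 8 + 3 = 11.
§3 applies: 11 + 2 = 13.
§4 applies: 13 + 2 = 15.
§5 applies: 15 − 1 = 14.
§6 applies (level before this adjustment is 14 < 16, so +1): 14 + 1 = 15.
§7 applies (level before this adjustment is 15 ≥ 3, so +3): 15 + 3 = 18.
Level 18 exceeds the maximum of 17; capped at 17.
Final offense level: 17.
Criminal history: 6 prior points → Category C (6+).
Level 17 falls in the 17 band.
Grid: Level 17 × Category C = 49-57 months.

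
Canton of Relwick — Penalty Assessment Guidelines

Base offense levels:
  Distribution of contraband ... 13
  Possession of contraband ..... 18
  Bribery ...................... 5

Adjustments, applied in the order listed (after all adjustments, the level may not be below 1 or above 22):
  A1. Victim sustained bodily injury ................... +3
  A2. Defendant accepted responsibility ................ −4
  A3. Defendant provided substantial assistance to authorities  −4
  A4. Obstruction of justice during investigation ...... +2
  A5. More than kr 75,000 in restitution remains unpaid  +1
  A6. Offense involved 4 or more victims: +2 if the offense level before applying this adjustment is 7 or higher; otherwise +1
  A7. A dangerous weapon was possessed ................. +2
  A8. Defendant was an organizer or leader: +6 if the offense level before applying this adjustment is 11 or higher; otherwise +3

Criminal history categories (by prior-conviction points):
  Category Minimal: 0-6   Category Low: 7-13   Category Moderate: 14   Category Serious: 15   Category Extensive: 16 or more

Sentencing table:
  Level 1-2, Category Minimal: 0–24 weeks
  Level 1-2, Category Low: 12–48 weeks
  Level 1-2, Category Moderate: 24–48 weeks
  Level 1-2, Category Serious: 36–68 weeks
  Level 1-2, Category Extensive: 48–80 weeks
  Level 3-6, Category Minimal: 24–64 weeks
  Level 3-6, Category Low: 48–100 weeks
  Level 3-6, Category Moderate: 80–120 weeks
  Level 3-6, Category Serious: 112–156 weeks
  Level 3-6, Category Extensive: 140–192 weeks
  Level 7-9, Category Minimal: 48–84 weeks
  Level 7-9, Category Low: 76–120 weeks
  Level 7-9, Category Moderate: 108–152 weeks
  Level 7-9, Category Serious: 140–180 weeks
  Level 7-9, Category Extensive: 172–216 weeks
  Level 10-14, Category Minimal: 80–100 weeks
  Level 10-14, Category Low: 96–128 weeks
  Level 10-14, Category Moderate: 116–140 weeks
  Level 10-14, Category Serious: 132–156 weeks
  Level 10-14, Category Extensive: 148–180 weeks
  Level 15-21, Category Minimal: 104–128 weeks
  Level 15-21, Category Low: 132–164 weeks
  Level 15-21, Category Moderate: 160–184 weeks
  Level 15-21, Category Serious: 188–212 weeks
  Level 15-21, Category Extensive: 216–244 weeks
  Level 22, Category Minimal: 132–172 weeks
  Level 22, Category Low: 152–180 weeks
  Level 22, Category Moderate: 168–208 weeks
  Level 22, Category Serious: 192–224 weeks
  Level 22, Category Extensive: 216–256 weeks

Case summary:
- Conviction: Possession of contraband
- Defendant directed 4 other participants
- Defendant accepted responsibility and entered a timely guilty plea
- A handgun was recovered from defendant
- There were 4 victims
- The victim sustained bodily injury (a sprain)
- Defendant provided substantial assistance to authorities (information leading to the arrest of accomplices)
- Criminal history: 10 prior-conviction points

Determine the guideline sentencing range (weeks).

152-180 weeks

Base offense level for possession of contraband: 18.
A1 applies: 18 + 3 = 21.
A2 applies: 21 − 4 = 17.
A3 applies: 17 − 4 = 13.
A5 does not apply.
A6 applies (level before this adjustment is 13 ≥ 7, so +2): 13 + 2 = 15.
A7 applies: 15 + 2 = 17.
A8 applies (level before this adjustment is 17 ≥ 11, so +6): 17 + 6 = 23.
Level 23 exceeds the maximum of 22; capped at 22.
Final offense level: 22.
Criminal history: 10 prior points → Category Low (7-13).
Level 22 falls in the 22 band.
Grid: Level 22 × Category Low = 152-180 weeks.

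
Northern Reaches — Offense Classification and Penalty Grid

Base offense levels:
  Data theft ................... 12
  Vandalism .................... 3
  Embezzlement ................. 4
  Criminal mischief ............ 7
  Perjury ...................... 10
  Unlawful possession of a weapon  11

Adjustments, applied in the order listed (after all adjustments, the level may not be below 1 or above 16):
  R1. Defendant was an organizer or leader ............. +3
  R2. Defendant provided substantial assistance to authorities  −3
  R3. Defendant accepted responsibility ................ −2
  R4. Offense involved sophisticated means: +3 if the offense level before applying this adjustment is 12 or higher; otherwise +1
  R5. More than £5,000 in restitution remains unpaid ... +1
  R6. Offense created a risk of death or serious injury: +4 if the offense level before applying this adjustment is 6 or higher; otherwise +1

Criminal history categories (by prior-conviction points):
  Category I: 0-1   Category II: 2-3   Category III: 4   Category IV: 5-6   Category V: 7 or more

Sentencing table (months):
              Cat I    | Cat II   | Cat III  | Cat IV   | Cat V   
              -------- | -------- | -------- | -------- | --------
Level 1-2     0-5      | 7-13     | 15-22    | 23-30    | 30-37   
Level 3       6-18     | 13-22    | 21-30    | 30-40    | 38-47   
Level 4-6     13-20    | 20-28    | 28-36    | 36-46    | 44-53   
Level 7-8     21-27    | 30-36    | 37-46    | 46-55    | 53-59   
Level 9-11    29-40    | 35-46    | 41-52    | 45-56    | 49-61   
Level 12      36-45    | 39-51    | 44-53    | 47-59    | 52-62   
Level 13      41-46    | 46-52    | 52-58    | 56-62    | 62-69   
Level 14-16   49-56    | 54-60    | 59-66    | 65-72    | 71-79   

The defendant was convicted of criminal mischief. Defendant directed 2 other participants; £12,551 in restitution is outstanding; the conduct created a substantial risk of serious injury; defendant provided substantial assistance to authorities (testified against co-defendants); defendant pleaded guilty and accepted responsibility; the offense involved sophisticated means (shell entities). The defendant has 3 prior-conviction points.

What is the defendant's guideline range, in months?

35-46 months

Base offense level for criminal mischief: 7.
R1 applies: 7 + 3 = 10.
R2 applies: 10 − 3 = 7.
R3 applies: 7 − 2 = 5.
R4 applies (level before this adjustment is 5 < 12, so +1): 5 + 1 = 6.
R5 applies: 6 + 1 = 7.
R6 applies (level before this adjustment is 7 ≥ 6, so +4): 7 + 4 = 11.
Final offense level: 11.
Criminal history: 3 prior points → Category II (2-3).
Level 11 falls in the 9-11 band.
Grid: Level 9-11 × Category II = 35-46 months.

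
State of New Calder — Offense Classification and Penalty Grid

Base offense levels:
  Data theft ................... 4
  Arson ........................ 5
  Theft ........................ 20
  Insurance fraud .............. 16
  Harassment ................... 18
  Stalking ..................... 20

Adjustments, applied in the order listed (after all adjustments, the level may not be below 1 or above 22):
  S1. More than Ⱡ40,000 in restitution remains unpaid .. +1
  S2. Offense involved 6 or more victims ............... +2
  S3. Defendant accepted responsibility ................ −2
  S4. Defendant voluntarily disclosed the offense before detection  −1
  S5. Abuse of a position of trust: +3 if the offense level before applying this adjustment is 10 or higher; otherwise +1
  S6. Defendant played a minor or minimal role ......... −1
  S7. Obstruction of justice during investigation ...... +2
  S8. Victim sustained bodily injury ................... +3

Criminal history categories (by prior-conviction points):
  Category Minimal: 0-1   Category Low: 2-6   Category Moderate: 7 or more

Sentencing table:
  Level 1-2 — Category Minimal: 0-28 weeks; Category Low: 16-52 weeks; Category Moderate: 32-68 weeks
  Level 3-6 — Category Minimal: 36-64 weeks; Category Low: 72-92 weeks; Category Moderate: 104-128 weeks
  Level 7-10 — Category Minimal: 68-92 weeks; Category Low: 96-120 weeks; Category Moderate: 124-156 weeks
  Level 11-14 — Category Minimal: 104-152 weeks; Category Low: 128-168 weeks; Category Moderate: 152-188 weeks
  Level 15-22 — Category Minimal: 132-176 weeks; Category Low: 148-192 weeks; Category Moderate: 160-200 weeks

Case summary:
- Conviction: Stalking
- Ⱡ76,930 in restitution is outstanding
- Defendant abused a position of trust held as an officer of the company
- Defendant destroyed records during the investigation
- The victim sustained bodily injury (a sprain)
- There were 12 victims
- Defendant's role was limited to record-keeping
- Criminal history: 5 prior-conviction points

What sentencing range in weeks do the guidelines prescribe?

148-192 weeks

Base offense level for stalking: 20.
S1 applies: 20 + 1 = 21.
S2 applies: 21 + 2 = 23.
S4 does not apply.
S5 applies (level before this adjustment is 23 ≥ 10, so +3): 23 + 3 = 26.
S6 applies: 26 − 1 = 25.
S7 applies: 25 + 2 = 27.
S8 applies: 27 + 3 = 30.
Level 30 exceeds the maximum of 22; capped at 22.
Final offense level: 22.
Criminal history: 5 prior points → Category Low (2-6).
Level 22 falls in the 15-22 band.
Grid: Level 15-22 × Category Low = 148-192 weeks.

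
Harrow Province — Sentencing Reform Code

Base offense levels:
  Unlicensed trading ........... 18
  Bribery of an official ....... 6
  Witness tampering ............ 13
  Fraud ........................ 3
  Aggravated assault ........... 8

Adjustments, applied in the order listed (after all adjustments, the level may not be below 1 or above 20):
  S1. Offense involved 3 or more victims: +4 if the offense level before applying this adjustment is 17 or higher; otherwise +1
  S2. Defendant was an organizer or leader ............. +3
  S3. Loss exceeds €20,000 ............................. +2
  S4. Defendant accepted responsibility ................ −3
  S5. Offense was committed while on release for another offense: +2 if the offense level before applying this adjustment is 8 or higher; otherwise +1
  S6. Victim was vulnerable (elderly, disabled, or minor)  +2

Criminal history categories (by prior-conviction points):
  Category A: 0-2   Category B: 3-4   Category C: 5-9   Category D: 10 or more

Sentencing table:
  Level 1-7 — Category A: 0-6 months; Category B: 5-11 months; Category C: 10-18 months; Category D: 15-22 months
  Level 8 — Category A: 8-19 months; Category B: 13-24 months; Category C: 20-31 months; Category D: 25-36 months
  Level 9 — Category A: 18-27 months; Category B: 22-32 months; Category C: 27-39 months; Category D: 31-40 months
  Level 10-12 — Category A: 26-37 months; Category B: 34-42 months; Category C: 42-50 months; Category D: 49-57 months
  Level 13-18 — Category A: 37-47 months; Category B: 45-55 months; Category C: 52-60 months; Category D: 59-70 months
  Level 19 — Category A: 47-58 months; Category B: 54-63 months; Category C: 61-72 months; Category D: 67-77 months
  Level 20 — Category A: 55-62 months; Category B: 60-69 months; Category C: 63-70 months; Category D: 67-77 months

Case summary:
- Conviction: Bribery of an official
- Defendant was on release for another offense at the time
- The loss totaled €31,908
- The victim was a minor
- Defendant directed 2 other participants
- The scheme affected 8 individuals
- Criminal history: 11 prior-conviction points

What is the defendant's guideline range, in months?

59-70 months

Base offense level for bribery of an official: 6.
S1 applies (level before this adjustment is 6 < 17, so +1): 6 + 1 = 7.
S2 applies: 7 + 3 = 10.
S3 applies: 10 + 2 = 12.
S4 does not apply.
S5 applies (level before this adjustment is 12 ≥ 8, so +2): 12 + 2 = 14.
S6 applies: 14 + 2 = 16.
Final offense level: 16.
Criminal history: 11 prior points → Category D (10+).
Level 16 falls in the 13-18 band.
Grid: Level 13-18 × Category D = 59-70 months.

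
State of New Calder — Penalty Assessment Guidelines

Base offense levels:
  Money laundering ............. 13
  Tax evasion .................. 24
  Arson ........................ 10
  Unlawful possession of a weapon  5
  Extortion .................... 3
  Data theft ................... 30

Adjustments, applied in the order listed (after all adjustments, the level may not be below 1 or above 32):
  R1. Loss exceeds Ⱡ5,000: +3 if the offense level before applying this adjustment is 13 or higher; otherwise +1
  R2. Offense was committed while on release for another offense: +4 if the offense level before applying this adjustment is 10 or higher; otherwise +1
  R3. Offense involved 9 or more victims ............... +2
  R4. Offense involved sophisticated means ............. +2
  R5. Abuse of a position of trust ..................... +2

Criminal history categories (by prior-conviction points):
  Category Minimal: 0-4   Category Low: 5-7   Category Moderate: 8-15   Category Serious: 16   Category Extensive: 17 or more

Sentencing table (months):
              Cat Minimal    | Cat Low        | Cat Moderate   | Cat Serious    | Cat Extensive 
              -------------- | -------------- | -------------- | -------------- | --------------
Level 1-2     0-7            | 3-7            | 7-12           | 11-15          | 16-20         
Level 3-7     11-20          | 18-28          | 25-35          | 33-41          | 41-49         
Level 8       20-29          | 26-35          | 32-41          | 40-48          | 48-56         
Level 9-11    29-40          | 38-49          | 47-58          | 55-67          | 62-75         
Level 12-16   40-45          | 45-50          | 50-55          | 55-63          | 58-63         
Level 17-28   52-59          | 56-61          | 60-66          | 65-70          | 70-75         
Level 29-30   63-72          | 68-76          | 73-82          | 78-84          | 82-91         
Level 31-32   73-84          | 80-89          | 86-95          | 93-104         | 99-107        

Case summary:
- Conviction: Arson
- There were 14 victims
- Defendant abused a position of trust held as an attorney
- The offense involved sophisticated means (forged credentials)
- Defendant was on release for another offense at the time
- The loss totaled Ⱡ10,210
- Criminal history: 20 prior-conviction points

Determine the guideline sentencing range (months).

Base offense level for arson: 10.
R1 applies (level before this adjustment is 10 < 13, so +1): 10 + 1 = 11.
R2 applies (level before this adjustment is 11 ≥ 10, so +4): 11 + 4 = 15.
R3 applies: 15 + 2 = 17.
R4 applies: 17 + 2 = 19.
R5 applies: 19 + 2 = 21.
Final offense level: 21.
Criminal history: 20 prior points → Category Extensive (17+).
Level 21 falls in the 17-28 band.
Grid: Level 17-28 × Category Extensive = 70-75 months.

70-75 months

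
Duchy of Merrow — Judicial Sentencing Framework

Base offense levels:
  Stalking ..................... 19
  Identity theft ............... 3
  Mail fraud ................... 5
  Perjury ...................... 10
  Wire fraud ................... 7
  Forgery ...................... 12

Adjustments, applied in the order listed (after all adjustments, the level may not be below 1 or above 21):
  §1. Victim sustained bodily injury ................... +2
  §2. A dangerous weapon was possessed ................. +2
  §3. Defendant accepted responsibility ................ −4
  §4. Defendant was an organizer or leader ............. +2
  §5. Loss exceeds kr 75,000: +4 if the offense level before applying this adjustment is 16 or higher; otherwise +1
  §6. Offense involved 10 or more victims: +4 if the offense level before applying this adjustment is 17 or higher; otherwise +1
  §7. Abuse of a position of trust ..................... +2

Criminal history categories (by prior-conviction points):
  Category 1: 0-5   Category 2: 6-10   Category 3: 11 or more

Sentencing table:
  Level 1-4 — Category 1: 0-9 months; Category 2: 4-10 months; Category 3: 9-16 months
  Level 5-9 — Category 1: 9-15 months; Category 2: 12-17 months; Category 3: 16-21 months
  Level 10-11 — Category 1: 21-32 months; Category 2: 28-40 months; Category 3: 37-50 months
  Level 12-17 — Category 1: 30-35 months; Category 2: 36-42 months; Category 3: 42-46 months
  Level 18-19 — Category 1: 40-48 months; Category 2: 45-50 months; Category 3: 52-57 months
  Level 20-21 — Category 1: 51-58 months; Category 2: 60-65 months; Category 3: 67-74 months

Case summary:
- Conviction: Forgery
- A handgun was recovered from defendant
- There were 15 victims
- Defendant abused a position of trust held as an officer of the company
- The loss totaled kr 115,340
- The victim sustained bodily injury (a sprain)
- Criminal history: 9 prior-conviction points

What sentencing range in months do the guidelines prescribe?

60-65 months

Base offense level for forgery: 12.
§1 applies: 12 + 2 = 14.
§2 applies: 14 + 2 = 16.
§3 does not apply.
§5 applies (level before this adjustment is 16 ≥ 16, so +4): 16 + 4 = 20.
§6 applies (level before this adjustment is 20 ≥ 17, so +4): 20 + 4 = 24.
§7 applies: 24 + 2 = 26.
Level 26 exceeds the maximum of 21; capped at 21.
Final offense level: 21.
Criminal history: 9 prior points → Category 2 (6-10).
Level 21 falls in the 20-21 band.
Grid: Level 20-21 × Category 2 = 60-65 months.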